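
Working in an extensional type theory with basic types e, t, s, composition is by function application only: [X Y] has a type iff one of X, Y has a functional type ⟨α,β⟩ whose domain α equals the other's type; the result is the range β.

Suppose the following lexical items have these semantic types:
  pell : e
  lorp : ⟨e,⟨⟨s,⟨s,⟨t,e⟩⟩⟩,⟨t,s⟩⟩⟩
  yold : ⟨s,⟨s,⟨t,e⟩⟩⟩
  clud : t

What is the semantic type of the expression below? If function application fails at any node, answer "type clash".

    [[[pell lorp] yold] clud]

At [pell lorp], lorp : ⟨e,⟨⟨s,⟨s,⟨t,e⟩⟩⟩,⟨t,s⟩⟩⟩ takes pell : e, giving ⟨⟨s,⟨s,⟨t,e⟩⟩⟩,⟨t,s⟩⟩.
At [[pell lorp] yold], [pell lorp] : ⟨⟨s,⟨s,⟨t,e⟩⟩⟩,⟨t,s⟩⟩ takes yold : ⟨s,⟨s,⟨t,e⟩⟩⟩, giving ⟨t,s⟩.
At [[[pell lorp] yold] clud], [[pell lorp] yold] : ⟨t,s⟩ takes clud : t, giving s.

s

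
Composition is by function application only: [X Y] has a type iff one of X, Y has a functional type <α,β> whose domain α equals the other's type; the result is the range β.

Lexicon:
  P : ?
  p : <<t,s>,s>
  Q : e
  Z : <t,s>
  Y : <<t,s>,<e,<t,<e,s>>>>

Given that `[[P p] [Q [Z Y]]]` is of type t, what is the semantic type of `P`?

<<<t,s>,s>,<<t,<e,s>>,t>>

[[P p] [Q [Z Y]]] is required to be t. [Q [Z Y]] : <t,<e,s>> cannot yield t as functor, so [P p] : <<t,<e,s>>,t>.
[P p] is required to be <<t,<e,s>>,t>. p : <<t,s>,s> cannot yield <<t,<e,s>>,t> as functor, so P : <<<t,s>,s>,<<t,<e,s>>,t>>.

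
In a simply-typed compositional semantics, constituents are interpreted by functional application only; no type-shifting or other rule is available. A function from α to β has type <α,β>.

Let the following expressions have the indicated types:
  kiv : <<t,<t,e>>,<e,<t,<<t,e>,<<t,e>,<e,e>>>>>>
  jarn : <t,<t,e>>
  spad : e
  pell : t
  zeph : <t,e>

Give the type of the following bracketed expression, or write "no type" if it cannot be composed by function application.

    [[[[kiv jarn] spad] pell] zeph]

<<t,e>,<e,e>>

[kiv jarn]: kiv is <<t,<t,e>>,<e,<t,<<t,e>,<<t,e>,<e,e>>>>>>, jarn is <t,<t,e>>; result <e,<t,<<t,e>,<<t,e>,<e,e>>>>>.
[[kiv jarn] spad]: [kiv jarn] is <e,<t,<<t,e>,<<t,e>,<e,e>>>>>, spad is e; result <t,<<t,e>,<<t,e>,<e,e>>>>.
[[[kiv jarn] spad] pell]: [[kiv jarn] spad] is <t,<<t,e>,<<t,e>,<e,e>>>>, pell is t; result <<t,e>,<<t,e>,<e,e>>>.
[[[[kiv jarn] spad] pell] zeph]: [[[kiv jarn] spad] pell] is <<t,e>,<<t,e>,<e,e>>>, zeph is <t,e>; result <<t,e>,<e,e>>.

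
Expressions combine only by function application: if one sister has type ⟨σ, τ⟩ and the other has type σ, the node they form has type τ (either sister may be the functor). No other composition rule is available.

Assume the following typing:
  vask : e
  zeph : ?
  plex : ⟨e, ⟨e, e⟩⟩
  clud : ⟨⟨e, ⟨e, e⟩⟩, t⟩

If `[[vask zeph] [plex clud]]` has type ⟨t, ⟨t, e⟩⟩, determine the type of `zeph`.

⟨e, ⟨t, ⟨t, ⟨t, e⟩⟩⟩⟩

For [[vask zeph] [plex clud]] to have type ⟨t, ⟨t, e⟩⟩ with [plex clud] of type t, [vask zeph] must be the function: [vask zeph] : ⟨t, ⟨t, ⟨t, e⟩⟩⟩.
For [vask zeph] to have type ⟨t, ⟨t, ⟨t, e⟩⟩⟩ with vask of type e, zeph must be the function: zeph : ⟨e, ⟨t, ⟨t, ⟨t, e⟩⟩⟩⟩.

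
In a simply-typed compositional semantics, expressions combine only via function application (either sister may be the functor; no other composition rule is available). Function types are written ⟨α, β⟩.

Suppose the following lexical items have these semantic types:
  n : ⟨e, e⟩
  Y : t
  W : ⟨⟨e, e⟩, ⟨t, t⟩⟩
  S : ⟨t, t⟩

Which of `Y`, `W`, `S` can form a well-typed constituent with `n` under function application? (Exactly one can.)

Y : t — neither side's domain matches the other.
W — combines: W : ⟨⟨e, e⟩, ⟨t, t⟩⟩ takes n : ⟨e, e⟩ as argument, giving ⟨t, t⟩.
S : ⟨t, t⟩ — neither side's domain matches the other.

W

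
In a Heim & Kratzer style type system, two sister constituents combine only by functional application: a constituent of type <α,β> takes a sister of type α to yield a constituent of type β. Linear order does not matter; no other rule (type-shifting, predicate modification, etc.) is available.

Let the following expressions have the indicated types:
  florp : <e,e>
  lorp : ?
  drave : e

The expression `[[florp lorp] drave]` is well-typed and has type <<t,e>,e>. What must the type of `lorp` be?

[[florp lorp] drave] must have type <<t,e>,e>. The sister drave has type e; that is not a function onto <<t,e>,e>, so [florp lorp] must be the functor, of type <e,<<t,e>,e>>.
[florp lorp] must have type <e,<<t,e>,e>>. The sister florp has type <e,e>; that is not a function onto <e,<<t,e>,e>>, so lorp must be the functor, of type <<e,e>,<e,<<t,e>,e>>>.

<<e,e>,<e,<<t,e>,e>>>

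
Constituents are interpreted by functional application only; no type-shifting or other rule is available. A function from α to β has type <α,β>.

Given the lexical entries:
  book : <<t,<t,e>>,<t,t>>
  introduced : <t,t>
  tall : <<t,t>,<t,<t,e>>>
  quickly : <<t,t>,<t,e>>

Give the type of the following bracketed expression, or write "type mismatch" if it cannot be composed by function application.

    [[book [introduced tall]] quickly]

<t,e>

[introduced tall] — tall of type <<t,t>,<t,<t,e>>> combines with introduced of type <t,t>: type <t,<t,e>>.
[book [introduced tall]] — book of type <<t,<t,e>>,<t,t>> combines with [introduced tall] of type <t,<t,e>>: type <t,t>.
[[book [introduced tall]] quickly] — quickly of type <<t,t>,<t,e>> combines with [book [introduced tall]] of type <t,t>: type <t,e>.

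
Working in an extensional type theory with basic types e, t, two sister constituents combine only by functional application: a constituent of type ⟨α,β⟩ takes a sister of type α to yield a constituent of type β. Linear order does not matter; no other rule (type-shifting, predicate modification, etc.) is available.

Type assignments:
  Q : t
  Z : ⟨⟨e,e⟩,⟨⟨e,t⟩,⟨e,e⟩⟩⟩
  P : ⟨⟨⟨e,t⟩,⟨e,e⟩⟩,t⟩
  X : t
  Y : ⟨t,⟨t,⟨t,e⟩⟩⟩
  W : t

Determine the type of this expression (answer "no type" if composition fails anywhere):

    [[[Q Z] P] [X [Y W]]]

[Q Z]: t with ⟨⟨e,e⟩,⟨⟨e,t⟩,⟨e,e⟩⟩⟩ — neither is a function whose domain matches the other; composition fails here.

no type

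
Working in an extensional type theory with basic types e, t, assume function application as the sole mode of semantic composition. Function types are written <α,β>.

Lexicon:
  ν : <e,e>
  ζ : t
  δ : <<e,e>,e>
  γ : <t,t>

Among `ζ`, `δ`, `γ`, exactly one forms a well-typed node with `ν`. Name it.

δ

ζ : t — ν needs e; ζ needs nothing (atomic); neither fits.
δ — combines: δ : <<e,e>,e> takes ν : <e,e> as argument, giving e.
γ : <t,t> — ν needs e; γ needs t; neither fits.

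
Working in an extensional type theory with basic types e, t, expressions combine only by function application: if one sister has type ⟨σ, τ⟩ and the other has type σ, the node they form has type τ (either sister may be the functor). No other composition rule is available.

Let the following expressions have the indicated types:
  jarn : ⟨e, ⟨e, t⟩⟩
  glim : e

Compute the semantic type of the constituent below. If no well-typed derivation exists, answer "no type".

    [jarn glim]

⟨e, t⟩

[jarn glim]: functor jarn : ⟨e, ⟨e, t⟩⟩, argument glim : e; result ⟨e, t⟩.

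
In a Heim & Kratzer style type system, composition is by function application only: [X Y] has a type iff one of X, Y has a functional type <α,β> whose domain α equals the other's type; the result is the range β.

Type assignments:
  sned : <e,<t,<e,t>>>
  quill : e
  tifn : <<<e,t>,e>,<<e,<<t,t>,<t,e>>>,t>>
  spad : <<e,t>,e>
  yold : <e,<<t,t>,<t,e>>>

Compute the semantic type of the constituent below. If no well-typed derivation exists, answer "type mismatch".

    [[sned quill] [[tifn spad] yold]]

<e,t>

[sned quill]: sned is <e,<t,<e,t>>>, quill is e; result <t,<e,t>>.
[tifn spad]: tifn is <<<e,t>,e>,<<e,<<t,t>,<t,e>>>,t>>, spad is <<e,t>,e>; result <<e,<<t,t>,<t,e>>>,t>.
[[tifn spad] yold]: [tifn spad] is <<e,<<t,t>,<t,e>>>,t>, yold is <e,<<t,t>,<t,e>>>; result t.
[[sned quill] [[tifn spad] yold]]: [sned quill] is <t,<e,t>>, [[tifn spad] yold] is t; result <e,t>.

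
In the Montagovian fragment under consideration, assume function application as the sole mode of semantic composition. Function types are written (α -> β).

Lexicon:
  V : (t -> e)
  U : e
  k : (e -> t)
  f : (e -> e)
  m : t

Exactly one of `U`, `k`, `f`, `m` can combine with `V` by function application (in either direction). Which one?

m

U : e — neither side's domain matches the other.
k : (e -> t) — neither side's domain matches the other.
f : (e -> e) — neither side's domain matches the other.
m — combines: V : (t -> e) takes m : t as argument, giving e.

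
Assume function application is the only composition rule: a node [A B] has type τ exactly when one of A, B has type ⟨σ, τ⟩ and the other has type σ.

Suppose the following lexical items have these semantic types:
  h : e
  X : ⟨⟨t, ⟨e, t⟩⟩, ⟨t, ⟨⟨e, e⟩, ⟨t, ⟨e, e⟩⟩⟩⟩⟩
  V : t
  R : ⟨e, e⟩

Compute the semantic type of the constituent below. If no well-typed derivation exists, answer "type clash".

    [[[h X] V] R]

type clash

At [h X]: neither e nor ⟨⟨t, ⟨e, t⟩⟩, ⟨t, ⟨⟨e, e⟩, ⟨t, ⟨e, e⟩⟩⟩⟩⟩ can take the other as argument; the node is ill-typed.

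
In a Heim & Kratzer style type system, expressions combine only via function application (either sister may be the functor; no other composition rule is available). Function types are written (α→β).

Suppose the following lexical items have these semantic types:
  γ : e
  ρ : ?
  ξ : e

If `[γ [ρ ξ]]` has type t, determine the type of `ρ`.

[γ [ρ ξ]] is required to be t. γ : e cannot yield t as functor, so [ρ ξ] : (e→t).
[ρ ξ] is required to be (e→t). ξ : e cannot yield (e→t) as functor, so ρ : (e→(e→t)).

(e→(e→t))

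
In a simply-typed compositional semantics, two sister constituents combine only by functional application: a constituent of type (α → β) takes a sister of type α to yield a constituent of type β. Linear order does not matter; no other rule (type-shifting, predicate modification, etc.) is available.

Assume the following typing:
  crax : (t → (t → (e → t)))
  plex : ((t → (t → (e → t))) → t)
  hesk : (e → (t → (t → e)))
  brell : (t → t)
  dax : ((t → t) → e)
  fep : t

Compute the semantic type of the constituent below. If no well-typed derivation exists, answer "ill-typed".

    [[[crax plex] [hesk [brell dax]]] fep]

At [crax plex], plex : ((t → (t → (e → t))) → t) takes crax : (t → (t → (e → t))), giving t.
At [brell dax], dax : ((t → t) → e) takes brell : (t → t), giving e.
At [hesk [brell dax]], hesk : (e → (t → (t → e))) takes [brell dax] : e, giving (t → (t → e)).
At [[crax plex] [hesk [brell dax]]], [hesk [brell dax]] : (t → (t → e)) takes [crax plex] : t, giving (t → e).
At [[[crax plex] [hesk [brell dax]]] fep], [[crax plex] [hesk [brell dax]]] : (t → e) takes fep : t, giving e.

e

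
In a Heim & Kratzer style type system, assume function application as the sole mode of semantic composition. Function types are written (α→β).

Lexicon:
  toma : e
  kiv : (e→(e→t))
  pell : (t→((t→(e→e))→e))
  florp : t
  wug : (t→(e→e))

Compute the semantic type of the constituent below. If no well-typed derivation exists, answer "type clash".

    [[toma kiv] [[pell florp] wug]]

t

At [toma kiv], kiv : (e→(e→t)) takes toma : e, giving (e→t).
At [pell florp], pell : (t→((t→(e→e))→e)) takes florp : t, giving ((t→(e→e))→e).
At [[pell florp] wug], [pell florp] : ((t→(e→e))→e) takes wug : (t→(e→e)), giving e.
At [[toma kiv] [[pell florp] wug]], [toma kiv] : (e→t) takes [[pell florp] wug] : e, giving t.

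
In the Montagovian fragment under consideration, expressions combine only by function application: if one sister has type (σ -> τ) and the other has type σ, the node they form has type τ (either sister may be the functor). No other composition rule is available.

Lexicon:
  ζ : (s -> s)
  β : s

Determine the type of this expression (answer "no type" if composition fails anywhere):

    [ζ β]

[ζ β]: functor ζ : (s -> s), argument β : s; result s.

s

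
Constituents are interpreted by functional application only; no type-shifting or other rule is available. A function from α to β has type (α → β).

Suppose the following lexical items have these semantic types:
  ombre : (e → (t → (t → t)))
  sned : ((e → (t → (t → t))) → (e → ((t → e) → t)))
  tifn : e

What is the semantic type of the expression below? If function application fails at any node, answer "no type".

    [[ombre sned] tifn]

At [ombre sned], sned : ((e → (t → (t → t))) → (e → ((t → e) → t))) takes ombre : (e → (t → (t → t))), giving (e → ((t → e) → t)).
At [[ombre sned] tifn], [ombre sned] : (e → ((t → e) → t)) takes tifn : e, giving ((t → e) → t).

((t → e) → t)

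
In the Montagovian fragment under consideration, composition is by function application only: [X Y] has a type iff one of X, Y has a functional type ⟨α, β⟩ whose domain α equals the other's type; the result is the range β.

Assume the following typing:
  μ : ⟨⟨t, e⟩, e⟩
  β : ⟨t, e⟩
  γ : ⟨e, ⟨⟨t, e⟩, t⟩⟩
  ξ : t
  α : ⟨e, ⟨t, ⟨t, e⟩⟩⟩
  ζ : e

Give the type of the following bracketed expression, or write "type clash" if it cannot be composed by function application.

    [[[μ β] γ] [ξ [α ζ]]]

t

[μ β] — μ of type ⟨⟨t, e⟩, e⟩ combines with β of type ⟨t, e⟩: type e.
[[μ β] γ] — γ of type ⟨e, ⟨⟨t, e⟩, t⟩⟩ combines with [μ β] of type e: type ⟨⟨t, e⟩, t⟩.
[α ζ] — α of type ⟨e, ⟨t, ⟨t, e⟩⟩⟩ combines with ζ of type e: type ⟨t, ⟨t, e⟩⟩.
[ξ [α ζ]] — [α ζ] of type ⟨t, ⟨t, e⟩⟩ combines with ξ of type t: type ⟨t, e⟩.
[[[μ β] γ] [ξ [α ζ]]] — [[μ β] γ] of type ⟨⟨t, e⟩, t⟩ combines with [ξ [α ζ]] of type ⟨t, e⟩: type t.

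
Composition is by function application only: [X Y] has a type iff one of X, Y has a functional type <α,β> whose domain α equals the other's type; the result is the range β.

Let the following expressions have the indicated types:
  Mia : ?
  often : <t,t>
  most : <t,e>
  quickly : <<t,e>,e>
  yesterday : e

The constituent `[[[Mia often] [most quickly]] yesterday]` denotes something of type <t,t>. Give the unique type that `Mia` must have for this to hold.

<<t,t>,<e,<e,<t,t>>>>

For [[[Mia often] [most quickly]] yesterday] to have type <t,t> with yesterday of type e, [[Mia often] [most quickly]] must be the function: [[Mia often] [most quickly]] : <e,<t,t>>.
For [[Mia often] [most quickly]] to have type <e,<t,t>> with [most quickly] of type e, [Mia often] must be the function: [Mia often] : <e,<e,<t,t>>>.
For [Mia often] to have type <e,<e,<t,t>>> with often of type <t,t>, Mia must be the function: Mia : <<t,t>,<e,<e,<t,t>>>>.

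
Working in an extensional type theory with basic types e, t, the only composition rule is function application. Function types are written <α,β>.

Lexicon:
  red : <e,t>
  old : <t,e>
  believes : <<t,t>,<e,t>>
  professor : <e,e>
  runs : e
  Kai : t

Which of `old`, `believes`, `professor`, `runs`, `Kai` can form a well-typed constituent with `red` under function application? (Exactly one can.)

runs

old : <t,e> — no; red wants e, and old wants t.
believes : <<t,t>,<e,t>> — no; red wants e, and believes wants <t,t>.
professor : <e,e> — no; red wants e, and professor wants e.
runs — combines: red : <e,t> takes runs : e as argument, giving t.
Kai : t — no; red wants e, and Kai wants nothing (atomic).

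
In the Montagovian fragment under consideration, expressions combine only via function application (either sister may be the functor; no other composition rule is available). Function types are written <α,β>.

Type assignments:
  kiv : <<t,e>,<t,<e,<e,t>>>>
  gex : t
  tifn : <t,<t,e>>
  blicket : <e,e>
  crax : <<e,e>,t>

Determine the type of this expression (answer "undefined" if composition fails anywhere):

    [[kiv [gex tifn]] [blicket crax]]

[gex tifn]: functor tifn : <t,<t,e>>, argument gex : t; result <t,e>.
[kiv [gex tifn]]: functor kiv : <<t,e>,<t,<e,<e,t>>>>, argument [gex tifn] : <t,e>; result <t,<e,<e,t>>>.
[blicket crax]: functor crax : <<e,e>,t>, argument blicket : <e,e>; result t.
[[kiv [gex tifn]] [blicket crax]]: functor [kiv [gex tifn]] : <t,<e,<e,t>>>, argument [blicket crax] : t; result <e,<e,t>>.

<e,<e,t>>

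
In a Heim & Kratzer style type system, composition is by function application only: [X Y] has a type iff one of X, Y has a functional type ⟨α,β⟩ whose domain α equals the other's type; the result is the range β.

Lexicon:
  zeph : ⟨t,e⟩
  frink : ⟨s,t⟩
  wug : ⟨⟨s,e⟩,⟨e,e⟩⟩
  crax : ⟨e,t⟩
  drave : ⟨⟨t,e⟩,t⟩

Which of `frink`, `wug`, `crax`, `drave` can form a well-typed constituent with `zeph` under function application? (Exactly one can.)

drave

frink : ⟨s,t⟩ — no; zeph wants t, and frink wants s.
wug : ⟨⟨s,e⟩,⟨e,e⟩⟩ — no; zeph wants t, and wug wants ⟨s,e⟩.
crax : ⟨e,t⟩ — no; zeph wants t, and crax wants e.
drave — combines: drave : ⟨⟨t,e⟩,t⟩ takes zeph : ⟨t,e⟩ as argument, giving t.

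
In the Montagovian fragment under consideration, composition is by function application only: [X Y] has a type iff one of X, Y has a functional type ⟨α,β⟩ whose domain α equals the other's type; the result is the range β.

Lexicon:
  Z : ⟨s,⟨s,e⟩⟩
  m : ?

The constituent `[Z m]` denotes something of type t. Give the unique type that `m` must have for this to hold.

⟨⟨s,⟨s,e⟩⟩,t⟩

For [Z m] to have type t with Z of type ⟨s,⟨s,e⟩⟩, m must be the function: m : ⟨⟨s,⟨s,e⟩⟩,t⟩.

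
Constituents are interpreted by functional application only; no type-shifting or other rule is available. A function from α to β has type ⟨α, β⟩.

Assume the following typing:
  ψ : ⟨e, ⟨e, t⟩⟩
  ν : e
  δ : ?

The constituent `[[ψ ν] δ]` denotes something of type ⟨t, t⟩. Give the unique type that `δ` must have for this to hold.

[[ψ ν] δ] is required to be ⟨t, t⟩. [ψ ν] : ⟨e, t⟩ cannot yield ⟨t, t⟩ as functor, so δ : ⟨⟨e, t⟩, ⟨t, t⟩⟩.

⟨⟨e, t⟩, ⟨t, t⟩⟩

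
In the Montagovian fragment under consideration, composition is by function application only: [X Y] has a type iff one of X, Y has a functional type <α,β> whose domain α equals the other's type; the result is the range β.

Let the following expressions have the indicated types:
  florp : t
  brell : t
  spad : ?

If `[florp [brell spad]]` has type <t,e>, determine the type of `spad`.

<t,<t,<t,e>>>

[florp [brell spad]] is required to be <t,e>. florp : t cannot yield <t,e> as functor, so [brell spad] : <t,<t,e>>.
[brell spad] is required to be <t,<t,e>>. brell : t cannot yield <t,<t,e>> as functor, so spad : <t,<t,<t,e>>>.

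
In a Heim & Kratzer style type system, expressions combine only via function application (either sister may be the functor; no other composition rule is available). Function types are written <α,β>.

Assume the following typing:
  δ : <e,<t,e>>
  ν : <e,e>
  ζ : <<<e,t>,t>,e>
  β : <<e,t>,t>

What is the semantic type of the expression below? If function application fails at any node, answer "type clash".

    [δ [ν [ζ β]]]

[ζ β]: functor ζ : <<<e,t>,t>,e>, argument β : <<e,t>,t>; result e.
[ν [ζ β]]: functor ν : <e,e>, argument [ζ β] : e; result e.
[δ [ν [ζ β]]]: functor δ : <e,<t,e>>, argument [ν [ζ β]] : e; result <t,e>.

<t,e>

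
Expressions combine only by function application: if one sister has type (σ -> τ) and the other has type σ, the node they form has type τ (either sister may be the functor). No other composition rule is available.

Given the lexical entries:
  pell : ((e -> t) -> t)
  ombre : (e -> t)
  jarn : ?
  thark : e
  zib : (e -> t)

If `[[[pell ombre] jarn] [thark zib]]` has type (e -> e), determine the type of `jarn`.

(t -> (t -> (e -> e)))

For [[[pell ombre] jarn] [thark zib]] to have type (e -> e) with [thark zib] of type t, [[pell ombre] jarn] must be the function: [[pell ombre] jarn] : (t -> (e -> e)).
For [[pell ombre] jarn] to have type (t -> (e -> e)) with [pell ombre] of type t, jarn must be the function: jarn : (t -> (t -> (e -> e))).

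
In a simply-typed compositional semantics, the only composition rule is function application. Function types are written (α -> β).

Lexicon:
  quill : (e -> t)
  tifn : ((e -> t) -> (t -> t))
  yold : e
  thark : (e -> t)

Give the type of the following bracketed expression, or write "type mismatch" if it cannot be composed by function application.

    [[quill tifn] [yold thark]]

t

At [quill tifn], tifn : ((e -> t) -> (t -> t)) takes quill : (e -> t), giving (t -> t).
At [yold thark], thark : (e -> t) takes yold : e, giving t.
At [[quill tifn] [yold thark]], [quill tifn] : (t -> t) takes [yold thark] : t, giving t.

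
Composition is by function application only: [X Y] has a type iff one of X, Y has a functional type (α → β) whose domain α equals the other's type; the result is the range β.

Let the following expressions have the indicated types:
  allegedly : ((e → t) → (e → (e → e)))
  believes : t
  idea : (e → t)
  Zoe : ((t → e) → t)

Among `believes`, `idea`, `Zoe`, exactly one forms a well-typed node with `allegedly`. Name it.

idea

believes : t — no; allegedly wants (e → t), and believes wants nothing (atomic).
idea — combines: allegedly : ((e → t) → (e → (e → e))) takes idea : (e → t) as argument, giving (e → (e → e)).
Zoe : ((t → e) → t) — no; allegedly wants (e → t), and Zoe wants (t → e).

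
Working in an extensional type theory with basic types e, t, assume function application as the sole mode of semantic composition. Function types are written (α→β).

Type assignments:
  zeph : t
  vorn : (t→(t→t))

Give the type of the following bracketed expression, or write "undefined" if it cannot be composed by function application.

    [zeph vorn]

(t→t)

At [zeph vorn], vorn : (t→(t→t)) takes zeph : t, giving (t→t).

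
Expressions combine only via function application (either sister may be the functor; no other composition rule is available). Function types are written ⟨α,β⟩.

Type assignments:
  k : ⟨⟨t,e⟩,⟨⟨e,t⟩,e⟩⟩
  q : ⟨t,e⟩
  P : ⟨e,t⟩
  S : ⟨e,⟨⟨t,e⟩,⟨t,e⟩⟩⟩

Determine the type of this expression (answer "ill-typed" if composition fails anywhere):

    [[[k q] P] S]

⟨⟨t,e⟩,⟨t,e⟩⟩

[k q] — k of type ⟨⟨t,e⟩,⟨⟨e,t⟩,e⟩⟩ combines with q of type ⟨t,e⟩: type ⟨⟨e,t⟩,e⟩.
[[k q] P] — [k q] of type ⟨⟨e,t⟩,e⟩ combines with P of type ⟨e,t⟩: type e.
[[[k q] P] S] — S of type ⟨e,⟨⟨t,e⟩,⟨t,e⟩⟩⟩ combines with [[k q] P] of type e: type ⟨⟨t,e⟩,⟨t,e⟩⟩.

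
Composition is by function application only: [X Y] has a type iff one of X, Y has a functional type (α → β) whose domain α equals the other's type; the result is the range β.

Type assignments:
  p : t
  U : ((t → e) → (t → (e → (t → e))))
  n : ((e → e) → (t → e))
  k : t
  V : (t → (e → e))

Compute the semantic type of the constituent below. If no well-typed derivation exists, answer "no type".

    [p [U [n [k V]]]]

(e → (t → e))

[k V]: (t → (e → e)) applied to t yields (e → e).
[n [k V]]: ((e → e) → (t → e)) applied to (e → e) yields (t → e).
[U [n [k V]]]: ((t → e) → (t → (e → (t → e)))) applied to (t → e) yields (t → (e → (t → e))).
[p [U [n [k V]]]]: (t → (e → (t → e))) applied to t yields (e → (t → e)).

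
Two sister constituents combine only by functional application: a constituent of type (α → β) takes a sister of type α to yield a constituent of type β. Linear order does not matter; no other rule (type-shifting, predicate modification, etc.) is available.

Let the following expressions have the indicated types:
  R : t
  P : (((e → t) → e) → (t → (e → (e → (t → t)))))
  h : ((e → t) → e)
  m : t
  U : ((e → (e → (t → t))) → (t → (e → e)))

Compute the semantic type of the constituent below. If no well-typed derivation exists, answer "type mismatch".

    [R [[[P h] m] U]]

(e → e)

[P h] — P of type (((e → t) → e) → (t → (e → (e → (t → t))))) combines with h of type ((e → t) → e): type (t → (e → (e → (t → t)))).
[[P h] m] — [P h] of type (t → (e → (e → (t → t)))) combines with m of type t: type (e → (e → (t → t))).
[[[P h] m] U] — U of type ((e → (e → (t → t))) → (t → (e → e))) combines with [[P h] m] of type (e → (e → (t → t))): type (t → (e → e)).
[R [[[P h] m] U]] — [[[P h] m] U] of type (t → (e → e)) combines with R of type t: type (e → e).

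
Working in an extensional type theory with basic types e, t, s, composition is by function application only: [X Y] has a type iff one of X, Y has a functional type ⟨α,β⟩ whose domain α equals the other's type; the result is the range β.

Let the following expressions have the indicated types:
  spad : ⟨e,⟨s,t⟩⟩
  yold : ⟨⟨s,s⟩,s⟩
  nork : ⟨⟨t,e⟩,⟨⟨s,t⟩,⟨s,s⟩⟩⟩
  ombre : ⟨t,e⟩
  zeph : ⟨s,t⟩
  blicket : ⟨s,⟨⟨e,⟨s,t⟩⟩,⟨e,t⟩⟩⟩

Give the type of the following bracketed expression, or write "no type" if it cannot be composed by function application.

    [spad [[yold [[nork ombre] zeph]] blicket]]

⟨e,t⟩

[nork ombre]: ⟨⟨t,e⟩,⟨⟨s,t⟩,⟨s,s⟩⟩⟩ applied to ⟨t,e⟩ yields ⟨⟨s,t⟩,⟨s,s⟩⟩.
[[nork ombre] zeph]: ⟨⟨s,t⟩,⟨s,s⟩⟩ applied to ⟨s,t⟩ yields ⟨s,s⟩.
[yold [[nork ombre] zeph]]: ⟨⟨s,s⟩,s⟩ applied to ⟨s,s⟩ yields s.
[[yold [[nork ombre] zeph]] blicket]: ⟨s,⟨⟨e,⟨s,t⟩⟩,⟨e,t⟩⟩⟩ applied to s yields ⟨⟨e,⟨s,t⟩⟩,⟨e,t⟩⟩.
[spad [[yold [[nork ombre] zeph]] blicket]]: ⟨⟨e,⟨s,t⟩⟩,⟨e,t⟩⟩ applied to ⟨e,⟨s,t⟩⟩ yields ⟨e,t⟩.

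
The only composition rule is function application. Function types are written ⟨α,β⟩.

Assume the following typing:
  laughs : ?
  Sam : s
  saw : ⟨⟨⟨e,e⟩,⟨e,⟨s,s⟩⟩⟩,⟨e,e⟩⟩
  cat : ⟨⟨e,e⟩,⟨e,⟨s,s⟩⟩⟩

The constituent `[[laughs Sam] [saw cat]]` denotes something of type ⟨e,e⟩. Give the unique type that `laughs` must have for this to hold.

⟨s,⟨⟨e,e⟩,⟨e,e⟩⟩⟩

[[laughs Sam] [saw cat]] is required to be ⟨e,e⟩. [saw cat] : ⟨e,e⟩ cannot yield ⟨e,e⟩ as functor, so [laughs Sam] : ⟨⟨e,e⟩,⟨e,e⟩⟩.
[laughs Sam] is required to be ⟨⟨e,e⟩,⟨e,e⟩⟩. Sam : s cannot yield ⟨⟨e,e⟩,⟨e,e⟩⟩ as functor, so laughs : ⟨s,⟨⟨e,e⟩,⟨e,e⟩⟩⟩.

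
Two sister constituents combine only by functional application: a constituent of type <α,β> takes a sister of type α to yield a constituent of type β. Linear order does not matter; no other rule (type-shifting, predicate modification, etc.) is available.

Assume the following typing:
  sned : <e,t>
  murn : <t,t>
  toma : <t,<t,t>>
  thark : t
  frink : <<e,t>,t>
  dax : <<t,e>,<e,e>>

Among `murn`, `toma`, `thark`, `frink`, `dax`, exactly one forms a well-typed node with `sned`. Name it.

murn : <t,t> — no; sned wants e, and murn wants t.
toma : <t,<t,t>> — no; sned wants e, and toma wants t.
thark : t — no; sned wants e, and thark wants nothing (atomic).
frink — combines: frink : <<e,t>,t> takes sned : <e,t> as argument, giving t.
dax : <<t,e>,<e,e>> — no; sned wants e, and dax wants <t,e>.

frink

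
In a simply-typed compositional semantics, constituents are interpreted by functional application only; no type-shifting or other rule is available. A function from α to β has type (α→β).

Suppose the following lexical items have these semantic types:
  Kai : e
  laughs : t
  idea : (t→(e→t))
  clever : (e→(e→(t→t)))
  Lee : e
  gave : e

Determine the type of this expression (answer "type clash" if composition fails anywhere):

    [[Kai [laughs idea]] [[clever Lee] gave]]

t

At [laughs idea], idea : (t→(e→t)) takes laughs : t, giving (e→t).
At [Kai [laughs idea]], [laughs idea] : (e→t) takes Kai : e, giving t.
At [clever Lee], clever : (e→(e→(t→t))) takes Lee : e, giving (e→(t→t)).
At [[clever Lee] gave], [clever Lee] : (e→(t→t)) takes gave : e, giving (t→t).
At [[Kai [laughs idea]] [[clever Lee] gave]], [[clever Lee] gave] : (t→t) takes [Kai [laughs idea]] : t, giving t.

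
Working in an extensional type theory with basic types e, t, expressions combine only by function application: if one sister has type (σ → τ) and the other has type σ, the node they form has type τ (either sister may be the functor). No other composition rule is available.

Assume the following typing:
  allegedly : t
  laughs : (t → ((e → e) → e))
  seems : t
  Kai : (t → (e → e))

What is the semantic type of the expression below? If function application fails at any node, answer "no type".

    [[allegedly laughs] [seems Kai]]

e

[allegedly laughs]: functor laughs : (t → ((e → e) → e)), argument allegedly : t; result ((e → e) → e).
[seems Kai]: functor Kai : (t → (e → e)), argument seems : t; result (e → e).
[[allegedly laughs] [seems Kai]]: functor [allegedly laughs] : ((e → e) → e), argument [seems Kai] : (e → e); result e.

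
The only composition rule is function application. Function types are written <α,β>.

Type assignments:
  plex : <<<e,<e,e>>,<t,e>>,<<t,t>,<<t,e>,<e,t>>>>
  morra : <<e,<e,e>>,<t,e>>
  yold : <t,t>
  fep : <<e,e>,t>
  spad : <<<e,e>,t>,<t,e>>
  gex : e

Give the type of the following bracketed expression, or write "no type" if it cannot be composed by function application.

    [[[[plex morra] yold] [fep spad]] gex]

[plex morra] — plex of type <<<e,<e,e>>,<t,e>>,<<t,t>,<<t,e>,<e,t>>>> combines with morra of type <<e,<e,e>>,<t,e>>: type <<t,t>,<<t,e>,<e,t>>>.
[[plex morra] yold] — [plex morra] of type <<t,t>,<<t,e>,<e,t>>> combines with yold of type <t,t>: type <<t,e>,<e,t>>.
[fep spad] — spad of type <<<e,e>,t>,<t,e>> combines with fep of type <<e,e>,t>: type <t,e>.
[[[plex morra] yold] [fep spad]] — [[plex morra] yold] of type <<t,e>,<e,t>> combines with [fep spad] of type <t,e>: type <e,t>.
[[[[plex morra] yold] [fep spad]] gex] — [[[plex morra] yold] [fep spad]] of type <e,t> combines with gex of type e: type t.

t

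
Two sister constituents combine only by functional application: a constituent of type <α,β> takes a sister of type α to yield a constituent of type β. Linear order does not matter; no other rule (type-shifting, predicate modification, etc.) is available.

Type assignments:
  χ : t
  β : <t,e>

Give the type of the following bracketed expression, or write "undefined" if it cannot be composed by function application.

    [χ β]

e

[χ β]: functor β : <t,e>, argument χ : t; result e.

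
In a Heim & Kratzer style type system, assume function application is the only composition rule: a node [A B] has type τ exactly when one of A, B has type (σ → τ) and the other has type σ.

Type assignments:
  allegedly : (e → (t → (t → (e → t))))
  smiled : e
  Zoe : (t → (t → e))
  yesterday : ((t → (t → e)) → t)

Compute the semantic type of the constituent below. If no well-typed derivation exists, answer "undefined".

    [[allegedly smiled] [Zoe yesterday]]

(t → (e → t))

[allegedly smiled]: (e → (t → (t → (e → t)))) applied to e yields (t → (t → (e → t))).
[Zoe yesterday]: ((t → (t → e)) → t) applied to (t → (t → e)) yields t.
[[allegedly smiled] [Zoe yesterday]]: (t → (t → (e → t))) applied to t yields (t → (e → t)).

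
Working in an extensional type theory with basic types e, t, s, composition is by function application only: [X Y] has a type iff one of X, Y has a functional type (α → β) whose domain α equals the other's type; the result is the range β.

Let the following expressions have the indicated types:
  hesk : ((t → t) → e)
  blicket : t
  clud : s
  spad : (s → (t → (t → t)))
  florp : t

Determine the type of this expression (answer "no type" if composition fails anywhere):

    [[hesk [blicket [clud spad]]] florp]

no type

At [clud spad], spad : (s → (t → (t → t))) takes clud : s, giving (t → (t → t)).
At [blicket [clud spad]], [clud spad] : (t → (t → t)) takes blicket : t, giving (t → t).
At [hesk [blicket [clud spad]]], hesk : ((t → t) → e) takes [blicket [clud spad]] : (t → t), giving e.
[[hesk [blicket [clud spad]]] florp]: e and t cannot combine by function application — type clash.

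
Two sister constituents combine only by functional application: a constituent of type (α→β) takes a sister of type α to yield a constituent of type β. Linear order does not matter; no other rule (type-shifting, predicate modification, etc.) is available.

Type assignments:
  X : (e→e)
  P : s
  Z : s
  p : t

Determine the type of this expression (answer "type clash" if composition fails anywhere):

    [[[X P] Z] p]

[X P]: (e→e) and s cannot combine by function application — type clash.

type clash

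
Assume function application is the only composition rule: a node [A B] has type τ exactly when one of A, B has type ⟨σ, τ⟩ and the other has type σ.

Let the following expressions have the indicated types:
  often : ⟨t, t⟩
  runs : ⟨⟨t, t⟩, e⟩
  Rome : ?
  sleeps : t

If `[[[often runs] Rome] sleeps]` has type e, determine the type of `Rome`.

[[[often runs] Rome] sleeps] is required to be e. sleeps : t cannot yield e as functor, so [[often runs] Rome] : ⟨t, e⟩.
[[often runs] Rome] is required to be ⟨t, e⟩. [often runs] : e cannot yield ⟨t, e⟩ as functor, so Rome : ⟨e, ⟨t, e⟩⟩.

⟨e, ⟨t, e⟩⟩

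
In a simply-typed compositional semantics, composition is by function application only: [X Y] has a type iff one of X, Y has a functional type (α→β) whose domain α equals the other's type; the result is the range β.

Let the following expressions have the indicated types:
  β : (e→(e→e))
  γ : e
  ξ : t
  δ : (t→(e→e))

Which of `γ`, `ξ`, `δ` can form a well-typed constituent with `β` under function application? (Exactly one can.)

γ — combines: β : (e→(e→e)) takes γ : e as argument, giving (e→e).
ξ : t — no; β wants e, and ξ wants nothing (atomic).
δ : (t→(e→e)) — no; β wants e, and δ wants t.

γ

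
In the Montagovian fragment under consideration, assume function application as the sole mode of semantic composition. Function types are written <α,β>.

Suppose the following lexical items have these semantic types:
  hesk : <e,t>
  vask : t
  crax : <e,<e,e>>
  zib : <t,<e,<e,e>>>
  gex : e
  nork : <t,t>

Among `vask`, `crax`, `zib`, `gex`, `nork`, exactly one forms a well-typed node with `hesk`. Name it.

vask : t — hesk needs e; vask needs nothing (atomic); neither fits.
crax : <e,<e,e>> — hesk needs e; crax needs e; neither fits.
zib : <t,<e,<e,e>>> — hesk needs e; zib needs t; neither fits.
gex — combines: hesk : <e,t> takes gex : e as argument, giving t.
nork : <t,t> — hesk needs e; nork needs t; neither fits.

gex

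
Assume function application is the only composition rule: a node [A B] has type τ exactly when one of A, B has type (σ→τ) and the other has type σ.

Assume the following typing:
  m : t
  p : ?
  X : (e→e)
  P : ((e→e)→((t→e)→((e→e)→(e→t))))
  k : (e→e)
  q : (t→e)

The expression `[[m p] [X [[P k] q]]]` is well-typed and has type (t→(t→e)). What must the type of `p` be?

(t→((e→t)→(t→(t→e))))

[[m p] [X [[P k] q]]] must have type (t→(t→e)). The sister [X [[P k] q]] has type (e→t); that is not a function onto (t→(t→e)), so [m p] must be the functor, of type ((e→t)→(t→(t→e))).
[m p] must have type ((e→t)→(t→(t→e))). The sister m has type t; that is not a function onto ((e→t)→(t→(t→e))), so p must be the functor, of type (t→((e→t)→(t→(t→e)))).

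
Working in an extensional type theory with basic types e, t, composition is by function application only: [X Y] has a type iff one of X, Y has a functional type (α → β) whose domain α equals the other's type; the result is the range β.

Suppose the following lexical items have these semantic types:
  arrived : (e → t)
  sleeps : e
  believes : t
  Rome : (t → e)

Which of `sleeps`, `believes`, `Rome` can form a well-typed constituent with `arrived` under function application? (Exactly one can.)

sleeps — combines: arrived : (e → t) takes sleeps : e as argument, giving t.
believes : t — arrived needs e; believes needs nothing (atomic); neither fits.
Rome : (t → e) — arrived needs e; Rome needs t; neither fits.

sleeps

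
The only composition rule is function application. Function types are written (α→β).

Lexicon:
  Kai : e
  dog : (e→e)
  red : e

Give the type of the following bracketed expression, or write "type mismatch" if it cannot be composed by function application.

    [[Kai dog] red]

[Kai dog]: functor dog : (e→e), argument Kai : e; result e.
[[Kai dog] red]: e with e — neither is a function whose domain matches the other; composition fails here.

type mismatch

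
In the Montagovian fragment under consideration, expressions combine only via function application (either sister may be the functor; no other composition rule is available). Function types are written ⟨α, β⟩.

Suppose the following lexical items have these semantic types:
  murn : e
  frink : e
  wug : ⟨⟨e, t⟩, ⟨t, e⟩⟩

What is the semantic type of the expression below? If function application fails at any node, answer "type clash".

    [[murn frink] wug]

type clash

At [murn frink]: neither e nor e can take the other as argument; the node is ill-typed.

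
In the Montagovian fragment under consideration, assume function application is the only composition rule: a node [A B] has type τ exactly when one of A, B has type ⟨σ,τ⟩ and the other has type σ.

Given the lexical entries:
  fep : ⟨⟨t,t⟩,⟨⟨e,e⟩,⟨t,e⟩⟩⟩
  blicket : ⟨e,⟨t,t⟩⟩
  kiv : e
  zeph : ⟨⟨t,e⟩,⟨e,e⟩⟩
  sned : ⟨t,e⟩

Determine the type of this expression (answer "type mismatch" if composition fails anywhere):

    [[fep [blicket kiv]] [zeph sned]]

⟨t,e⟩

[blicket kiv]: ⟨e,⟨t,t⟩⟩ applied to e yields ⟨t,t⟩.
[fep [blicket kiv]]: ⟨⟨t,t⟩,⟨⟨e,e⟩,⟨t,e⟩⟩⟩ applied to ⟨t,t⟩ yields ⟨⟨e,e⟩,⟨t,e⟩⟩.
[zeph sned]: ⟨⟨t,e⟩,⟨e,e⟩⟩ applied to ⟨t,e⟩ yields ⟨e,e⟩.
[[fep [blicket kiv]] [zeph sned]]: ⟨⟨e,e⟩,⟨t,e⟩⟩ applied to ⟨e,e⟩ yields ⟨t,e⟩.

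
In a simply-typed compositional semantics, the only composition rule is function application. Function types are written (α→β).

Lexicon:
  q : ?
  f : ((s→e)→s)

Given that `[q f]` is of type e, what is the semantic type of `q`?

[q f] is required to be e. f : ((s→e)→s) cannot yield e as functor, so q : (((s→e)→s)→e).

(((s→e)→s)→e)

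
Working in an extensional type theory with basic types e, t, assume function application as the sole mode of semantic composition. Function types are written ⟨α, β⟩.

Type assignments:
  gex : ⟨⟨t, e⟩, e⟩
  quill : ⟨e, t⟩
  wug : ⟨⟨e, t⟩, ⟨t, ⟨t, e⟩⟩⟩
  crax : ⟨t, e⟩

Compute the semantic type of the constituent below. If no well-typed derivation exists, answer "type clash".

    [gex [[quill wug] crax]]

type clash

At [quill wug], wug : ⟨⟨e, t⟩, ⟨t, ⟨t, e⟩⟩⟩ takes quill : ⟨e, t⟩, giving ⟨t, ⟨t, e⟩⟩.
[[quill wug] crax]: ⟨t, ⟨t, e⟩⟩ with ⟨t, e⟩ — neither is a function whose domain matches the other; composition fails here.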